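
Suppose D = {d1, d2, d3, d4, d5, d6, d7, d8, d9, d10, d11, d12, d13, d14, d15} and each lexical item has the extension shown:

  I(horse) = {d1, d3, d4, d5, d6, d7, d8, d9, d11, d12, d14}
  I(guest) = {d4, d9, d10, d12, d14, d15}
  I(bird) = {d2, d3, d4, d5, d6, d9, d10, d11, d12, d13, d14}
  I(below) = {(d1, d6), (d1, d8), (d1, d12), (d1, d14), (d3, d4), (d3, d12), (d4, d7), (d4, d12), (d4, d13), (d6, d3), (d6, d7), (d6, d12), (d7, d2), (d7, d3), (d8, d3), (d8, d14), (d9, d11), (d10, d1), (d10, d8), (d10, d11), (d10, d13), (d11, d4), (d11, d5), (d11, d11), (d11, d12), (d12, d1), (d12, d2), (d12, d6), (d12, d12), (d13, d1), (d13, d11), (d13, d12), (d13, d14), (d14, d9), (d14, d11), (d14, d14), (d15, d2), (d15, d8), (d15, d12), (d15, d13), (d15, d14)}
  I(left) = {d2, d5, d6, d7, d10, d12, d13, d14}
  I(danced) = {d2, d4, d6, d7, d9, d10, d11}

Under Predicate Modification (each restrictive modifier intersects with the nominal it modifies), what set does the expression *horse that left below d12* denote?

⟦that left⟧ = ⟦left⟧ = {d2, d5, d6, d7, d10, d12, d13, d14}
⟦below d12⟧ = {x : ⟨x, d12⟩ ∈ ⟦below⟧} = {d1, d3, d4, d6, d11, d12, d13, d15}
⟦horse⟧ = {d1, d3, d4, d5, d6, d7, d8, d9, d11, d12, d14}
… ∩ ⟦that left⟧ = {d1, d3, d4, d5, d6, d7, d8, d9, d11, d12, d14} ∩ {d2, d5, d6, d7, d10, d12, d13, d14} = {d5, d6, d7, d12, d14}
… ∩ ⟦below d12⟧ = {d5, d6, d7, d12, d14} ∩ {d1, d3, d4, d6, d11, d12, d13, d15} = {d6, d12}
So ⟦horse that left below d12⟧ = {d6, d12}.

{d6, d12}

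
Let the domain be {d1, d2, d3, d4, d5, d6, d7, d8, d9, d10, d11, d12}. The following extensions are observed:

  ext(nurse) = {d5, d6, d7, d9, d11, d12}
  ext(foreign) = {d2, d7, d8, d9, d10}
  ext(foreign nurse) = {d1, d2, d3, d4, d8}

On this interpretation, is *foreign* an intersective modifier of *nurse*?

no

⟦foreign⟧ ∩ ⟦nurse⟧ = {d2, d7, d8, d9, d10} ∩ {d5, d6, d7, d9, d11, d12} = {d7, d9}
Observed ⟦foreign nurse⟧ = {d1, d2, d3, d4, d8}.
These differ, so the modifier is not intersective in this model.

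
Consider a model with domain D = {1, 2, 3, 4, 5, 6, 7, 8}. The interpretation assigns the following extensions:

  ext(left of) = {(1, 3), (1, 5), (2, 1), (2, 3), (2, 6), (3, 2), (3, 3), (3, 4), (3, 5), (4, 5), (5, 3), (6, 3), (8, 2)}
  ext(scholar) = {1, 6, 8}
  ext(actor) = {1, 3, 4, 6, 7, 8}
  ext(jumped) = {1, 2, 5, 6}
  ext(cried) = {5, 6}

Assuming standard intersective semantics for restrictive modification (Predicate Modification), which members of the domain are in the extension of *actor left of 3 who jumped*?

⟦left of 3⟧ = {x : ⟨x, 3⟩ ∈ ⟦left of⟧} = {1, 2, 3, 5, 6}
⟦who jumped⟧ = ⟦jumped⟧ = {1, 2, 5, 6}
⟦actor⟧ = {1, 3, 4, 6, 7, 8}
… ∩ ⟦left of 3⟧ = {1, 3, 4, 6, 7, 8} ∩ {1, 2, 3, 5, 6} = {1, 3, 6}
… ∩ ⟦who jumped⟧ = {1, 3, 6} ∩ {1, 2, 5, 6} = {1, 6}
So ⟦actor left of 3 who jumped⟧ = {1, 6}.

{1, 6}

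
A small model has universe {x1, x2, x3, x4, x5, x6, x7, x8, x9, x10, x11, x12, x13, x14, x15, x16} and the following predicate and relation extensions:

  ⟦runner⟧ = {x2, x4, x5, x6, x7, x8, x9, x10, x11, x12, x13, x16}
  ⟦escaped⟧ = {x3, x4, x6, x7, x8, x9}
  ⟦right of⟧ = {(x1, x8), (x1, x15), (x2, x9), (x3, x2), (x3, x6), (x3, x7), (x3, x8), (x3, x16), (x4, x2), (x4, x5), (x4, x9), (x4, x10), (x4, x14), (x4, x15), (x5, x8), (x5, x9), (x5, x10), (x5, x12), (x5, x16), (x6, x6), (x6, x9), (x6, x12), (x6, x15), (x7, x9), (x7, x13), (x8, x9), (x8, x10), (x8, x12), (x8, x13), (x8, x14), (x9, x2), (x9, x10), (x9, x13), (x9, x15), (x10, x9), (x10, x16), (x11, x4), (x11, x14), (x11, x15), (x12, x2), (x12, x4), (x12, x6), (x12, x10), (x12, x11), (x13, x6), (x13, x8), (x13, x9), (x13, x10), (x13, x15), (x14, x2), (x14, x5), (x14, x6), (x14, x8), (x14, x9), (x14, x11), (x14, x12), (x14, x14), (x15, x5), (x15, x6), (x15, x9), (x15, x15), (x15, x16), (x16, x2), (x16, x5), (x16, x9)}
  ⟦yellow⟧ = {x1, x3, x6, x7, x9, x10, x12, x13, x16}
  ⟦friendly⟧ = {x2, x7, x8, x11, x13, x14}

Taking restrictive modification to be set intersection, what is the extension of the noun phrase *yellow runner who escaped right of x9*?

⟦who escaped⟧ = ⟦escaped⟧ = {x3, x4, x6, x7, x8, x9}
⟦right of x9⟧ = {x : ⟨x, x9⟩ ∈ ⟦right of⟧} = {x2, x4, x5, x6, x7, x8, x10, x13, x14, x15, x16}
⟦runner⟧ = {x2, x4, x5, x6, x7, x8, x9, x10, x11, x12, x13, x16}
… ∩ ⟦who escaped⟧ = {x2, x4, x5, x6, x7, x8, x9, x10, x11, x12, x13, x16} ∩ {x3, x4, x6, x7, x8, x9} = {x4, x6, x7, x8, x9}
… ∩ ⟦right of x9⟧ = {x4, x6, x7, x8, x9} ∩ {x2, x4, x5, x6, x7, x8, x10, x13, x14, x15, x16} = {x4, x6, x7, x8}
… ∩ ⟦yellow⟧ = {x4, x6, x7, x8} ∩ {x1, x3, x6, x7, x9, x10, x12, x13, x16} = {x6, x7}
So ⟦yellow runner who escaped right of x9⟧ = {x6, x7}.

{x6, x7}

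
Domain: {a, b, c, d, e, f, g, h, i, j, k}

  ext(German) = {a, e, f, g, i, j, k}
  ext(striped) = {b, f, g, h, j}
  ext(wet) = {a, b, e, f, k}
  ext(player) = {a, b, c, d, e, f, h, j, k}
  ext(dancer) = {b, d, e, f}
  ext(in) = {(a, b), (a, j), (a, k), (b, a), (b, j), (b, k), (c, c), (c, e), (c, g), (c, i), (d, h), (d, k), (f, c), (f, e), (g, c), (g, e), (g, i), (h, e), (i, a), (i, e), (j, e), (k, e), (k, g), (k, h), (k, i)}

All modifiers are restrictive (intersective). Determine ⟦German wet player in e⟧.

{f, k}

⟦in e⟧ = {x : ⟨x, e⟩ ∈ ⟦in⟧} = {c, f, g, h, i, j, k}
⟦player⟧ = {a, b, c, d, e, f, h, j, k}
… ∩ ⟦in e⟧ = {a, b, c, d, e, f, h, j, k} ∩ {c, f, g, h, i, j, k} = {c, f, h, j, k}
… ∩ ⟦German⟧ = {c, f, h, j, k} ∩ {a, e, f, g, i, j, k} = {f, j, k}
… ∩ ⟦wet⟧ = {f, j, k} ∩ {a, b, e, f, k} = {f, k}
So ⟦German wet player in e⟧ = {f, k}.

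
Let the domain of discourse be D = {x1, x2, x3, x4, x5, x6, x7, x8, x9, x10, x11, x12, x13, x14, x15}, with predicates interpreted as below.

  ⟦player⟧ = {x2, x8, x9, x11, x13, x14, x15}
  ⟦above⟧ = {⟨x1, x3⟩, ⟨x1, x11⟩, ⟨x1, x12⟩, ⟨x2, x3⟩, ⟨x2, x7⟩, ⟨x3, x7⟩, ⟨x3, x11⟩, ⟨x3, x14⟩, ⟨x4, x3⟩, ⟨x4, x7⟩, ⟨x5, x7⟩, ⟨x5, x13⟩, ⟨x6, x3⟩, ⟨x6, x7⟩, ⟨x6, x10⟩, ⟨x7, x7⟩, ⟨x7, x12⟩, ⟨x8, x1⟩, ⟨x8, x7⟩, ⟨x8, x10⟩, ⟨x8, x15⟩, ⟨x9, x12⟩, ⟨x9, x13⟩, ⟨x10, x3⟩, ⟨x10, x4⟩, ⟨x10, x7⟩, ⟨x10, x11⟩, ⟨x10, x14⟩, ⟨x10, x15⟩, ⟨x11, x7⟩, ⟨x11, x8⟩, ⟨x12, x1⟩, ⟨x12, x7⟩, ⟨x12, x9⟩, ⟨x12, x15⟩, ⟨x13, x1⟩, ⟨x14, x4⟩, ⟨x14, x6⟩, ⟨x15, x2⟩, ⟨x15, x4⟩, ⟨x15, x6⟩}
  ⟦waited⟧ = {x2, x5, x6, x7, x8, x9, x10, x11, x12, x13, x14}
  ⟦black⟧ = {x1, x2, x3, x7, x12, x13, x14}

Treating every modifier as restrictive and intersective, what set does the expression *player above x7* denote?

{x2, x8, x11}

⟦above x7⟧ = {x : ⟨x, x7⟩ ∈ ⟦above⟧} = {x2, x3, x4, x5, x6, x7, x8, x10, x11, x12}
⟦player⟧ = {x2, x8, x9, x11, x13, x14, x15}
… ∩ ⟦above x7⟧ = {x2, x8, x9, x11, x13, x14, x15} ∩ {x2, x3, x4, x5, x6, x7, x8, x10, x11, x12} = {x2, x8, x11}
So ⟦player above x7⟧ = {x2, x8, x11}.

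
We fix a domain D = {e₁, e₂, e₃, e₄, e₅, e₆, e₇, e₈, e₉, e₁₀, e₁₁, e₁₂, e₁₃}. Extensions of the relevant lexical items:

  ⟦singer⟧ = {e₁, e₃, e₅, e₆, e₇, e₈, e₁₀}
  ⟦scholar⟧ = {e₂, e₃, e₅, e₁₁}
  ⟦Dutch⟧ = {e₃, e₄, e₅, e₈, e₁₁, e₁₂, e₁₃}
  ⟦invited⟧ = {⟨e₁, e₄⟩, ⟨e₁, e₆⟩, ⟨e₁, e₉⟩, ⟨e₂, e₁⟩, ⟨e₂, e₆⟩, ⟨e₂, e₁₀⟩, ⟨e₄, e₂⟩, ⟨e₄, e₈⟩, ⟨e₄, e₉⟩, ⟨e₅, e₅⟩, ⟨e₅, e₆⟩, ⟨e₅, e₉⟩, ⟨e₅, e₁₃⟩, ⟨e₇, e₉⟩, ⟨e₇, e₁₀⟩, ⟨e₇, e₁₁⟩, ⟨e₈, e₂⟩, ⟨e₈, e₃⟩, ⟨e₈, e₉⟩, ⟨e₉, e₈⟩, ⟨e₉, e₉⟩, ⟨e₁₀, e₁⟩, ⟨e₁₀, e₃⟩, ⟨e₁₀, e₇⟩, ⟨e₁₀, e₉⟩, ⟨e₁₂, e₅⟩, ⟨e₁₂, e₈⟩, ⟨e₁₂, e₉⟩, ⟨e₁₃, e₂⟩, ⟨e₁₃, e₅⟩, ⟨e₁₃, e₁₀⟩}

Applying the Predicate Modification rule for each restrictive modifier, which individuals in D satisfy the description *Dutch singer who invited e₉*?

{e₅, e₈}

⟦who invited e₉⟧ = {x : ⟨x, e₉⟩ ∈ ⟦invited⟧} = {e₁, e₄, e₅, e₇, e₈, e₉, e₁₀, e₁₂}
⟦singer⟧ = {e₁, e₃, e₅, e₆, e₇, e₈, e₁₀}
… ∩ ⟦who invited e₉⟧ = {e₁, e₃, e₅, e₆, e₇, e₈, e₁₀} ∩ {e₁, e₄, e₅, e₇, e₈, e₉, e₁₀, e₁₂} = {e₁, e₅, e₇, e₈, e₁₀}
… ∩ ⟦Dutch⟧ = {e₁, e₅, e₇, e₈, e₁₀} ∩ {e₃, e₄, e₅, e₈, e₁₁, e₁₂, e₁₃} = {e₅, e₈}
So ⟦Dutch singer who invited e₉⟧ = {e₅, e₈}.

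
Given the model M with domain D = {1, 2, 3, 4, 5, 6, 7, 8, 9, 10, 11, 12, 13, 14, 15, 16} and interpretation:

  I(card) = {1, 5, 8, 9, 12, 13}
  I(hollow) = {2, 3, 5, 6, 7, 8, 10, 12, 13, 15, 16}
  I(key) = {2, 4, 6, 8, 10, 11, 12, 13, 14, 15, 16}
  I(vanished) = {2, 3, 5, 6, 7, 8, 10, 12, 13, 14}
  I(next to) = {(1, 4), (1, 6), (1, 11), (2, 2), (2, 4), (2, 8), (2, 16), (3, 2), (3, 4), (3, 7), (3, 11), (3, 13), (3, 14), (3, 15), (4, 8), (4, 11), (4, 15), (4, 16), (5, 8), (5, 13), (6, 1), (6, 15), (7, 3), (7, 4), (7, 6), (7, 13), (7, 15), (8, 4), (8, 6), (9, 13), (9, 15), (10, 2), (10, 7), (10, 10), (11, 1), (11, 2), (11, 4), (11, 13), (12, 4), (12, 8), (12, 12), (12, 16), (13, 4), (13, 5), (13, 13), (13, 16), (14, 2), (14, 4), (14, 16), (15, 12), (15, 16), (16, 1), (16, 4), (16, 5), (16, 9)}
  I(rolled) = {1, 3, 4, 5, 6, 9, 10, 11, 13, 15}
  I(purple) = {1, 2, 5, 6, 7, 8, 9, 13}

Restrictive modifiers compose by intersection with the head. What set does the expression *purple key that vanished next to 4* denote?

⟦that vanished⟧ = ⟦vanished⟧ = {2, 3, 5, 6, 7, 8, 10, 12, 13, 14}
⟦next to 4⟧ = {x : ⟨x, 4⟩ ∈ ⟦next to⟧} = {1, 2, 3, 7, 8, 11, 12, 13, 14, 16}
⟦key⟧ = {2, 4, 6, 8, 10, 11, 12, 13, 14, 15, 16}
… ∩ ⟦that vanished⟧ = {2, 4, 6, 8, 10, 11, 12, 13, 14, 15, 16} ∩ {2, 3, 5, 6, 7, 8, 10, 12, 13, 14} = {2, 6, 8, 10, 12, 13, 14}
… ∩ ⟦next to 4⟧ = {2, 6, 8, 10, 12, 13, 14} ∩ {1, 2, 3, 7, 8, 11, 12, 13, 14, 16} = {2, 8, 12, 13, 14}
… ∩ ⟦purple⟧ = {2, 8, 12, 13, 14} ∩ {1, 2, 5, 6, 7, 8, 9, 13} = {2, 8, 13}
So ⟦purple key that vanished next to 4⟧ = {2, 8, 13}.

{2, 8, 13}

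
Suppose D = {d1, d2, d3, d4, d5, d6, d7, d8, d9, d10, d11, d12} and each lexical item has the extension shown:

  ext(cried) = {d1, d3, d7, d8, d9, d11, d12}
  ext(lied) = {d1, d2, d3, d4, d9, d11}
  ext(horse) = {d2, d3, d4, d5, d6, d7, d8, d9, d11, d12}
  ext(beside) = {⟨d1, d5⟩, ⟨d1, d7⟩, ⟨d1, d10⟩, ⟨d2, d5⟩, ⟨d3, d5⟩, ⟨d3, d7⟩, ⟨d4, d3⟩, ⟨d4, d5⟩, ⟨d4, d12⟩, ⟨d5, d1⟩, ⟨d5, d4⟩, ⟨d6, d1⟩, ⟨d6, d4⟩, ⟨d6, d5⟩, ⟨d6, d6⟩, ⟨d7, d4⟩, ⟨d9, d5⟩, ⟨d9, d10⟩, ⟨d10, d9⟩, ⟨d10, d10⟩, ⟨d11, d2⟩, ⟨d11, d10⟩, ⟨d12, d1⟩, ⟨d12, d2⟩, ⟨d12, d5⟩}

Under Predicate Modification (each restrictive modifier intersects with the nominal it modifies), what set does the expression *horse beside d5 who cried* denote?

{d3, d9, d12}

⟦beside d5⟧ = {x : ⟨x, d5⟩ ∈ ⟦beside⟧} = {d1, d2, d3, d4, d6, d9, d12}
⟦who cried⟧ = ⟦cried⟧ = {d1, d3, d7, d8, d9, d11, d12}
⟦horse⟧ = {d2, d3, d4, d5, d6, d7, d8, d9, d11, d12}
… ∩ ⟦beside d5⟧ = {d2, d3, d4, d5, d6, d7, d8, d9, d11, d12} ∩ {d1, d2, d3, d4, d6, d9, d12} = {d2, d3, d4, d6, d9, d12}
… ∩ ⟦who cried⟧ = {d2, d3, d4, d6, d9, d12} ∩ {d1, d3, d7, d8, d9, d11, d12} = {d3, d9, d12}
So ⟦horse beside d5 who cried⟧ = {d3, d9, d12}.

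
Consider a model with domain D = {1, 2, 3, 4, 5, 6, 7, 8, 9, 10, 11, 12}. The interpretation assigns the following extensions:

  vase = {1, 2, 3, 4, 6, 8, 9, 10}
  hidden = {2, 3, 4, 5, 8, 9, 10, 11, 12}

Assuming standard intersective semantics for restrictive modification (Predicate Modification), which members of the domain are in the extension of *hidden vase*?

{2, 3, 4, 8, 9, 10}

⟦vase⟧ = {1, 2, 3, 4, 6, 8, 9, 10}
… ∩ ⟦hidden⟧ = {1, 2, 3, 4, 6, 8, 9, 10} ∩ {2, 3, 4, 5, 8, 9, 10, 11, 12} = {2, 3, 4, 8, 9, 10}
So ⟦hidden vase⟧ = {2, 3, 4, 8, 9, 10}.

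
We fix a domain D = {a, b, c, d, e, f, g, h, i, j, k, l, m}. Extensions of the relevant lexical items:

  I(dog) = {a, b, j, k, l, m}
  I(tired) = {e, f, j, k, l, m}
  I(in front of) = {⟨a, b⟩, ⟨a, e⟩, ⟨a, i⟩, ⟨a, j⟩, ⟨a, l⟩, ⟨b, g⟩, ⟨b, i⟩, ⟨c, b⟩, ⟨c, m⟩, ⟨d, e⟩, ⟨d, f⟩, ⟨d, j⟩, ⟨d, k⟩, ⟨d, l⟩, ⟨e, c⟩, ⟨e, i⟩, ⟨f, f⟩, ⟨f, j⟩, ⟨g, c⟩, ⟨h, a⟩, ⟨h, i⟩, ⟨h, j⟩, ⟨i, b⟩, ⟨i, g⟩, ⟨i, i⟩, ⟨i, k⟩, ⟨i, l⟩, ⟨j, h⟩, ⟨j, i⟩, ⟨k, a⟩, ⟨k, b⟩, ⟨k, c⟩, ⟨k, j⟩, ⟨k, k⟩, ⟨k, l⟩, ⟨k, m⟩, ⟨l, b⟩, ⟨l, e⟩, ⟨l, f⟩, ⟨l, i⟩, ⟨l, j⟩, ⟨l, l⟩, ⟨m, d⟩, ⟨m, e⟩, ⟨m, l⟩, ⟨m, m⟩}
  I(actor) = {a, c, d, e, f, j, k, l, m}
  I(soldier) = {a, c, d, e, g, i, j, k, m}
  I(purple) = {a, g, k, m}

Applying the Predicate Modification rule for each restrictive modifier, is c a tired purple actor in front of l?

no

⟦in front of l⟧ = {x : ⟨x, l⟩ ∈ ⟦in front of⟧} = {a, d, i, k, l, m}
⟦actor⟧ = {a, c, d, e, f, j, k, l, m}
… ∩ ⟦in front of l⟧ = {a, c, d, e, f, j, k, l, m} ∩ {a, d, i, k, l, m} = {a, d, k, l, m}
… ∩ ⟦tired⟧ = {a, d, k, l, m} ∩ {e, f, j, k, l, m} = {k, l, m}
… ∩ ⟦purple⟧ = {k, l, m} ∩ {a, g, k, m} = {k, m}
⟦tired purple actor in front of l⟧ = {k, m}; c ∉ this set.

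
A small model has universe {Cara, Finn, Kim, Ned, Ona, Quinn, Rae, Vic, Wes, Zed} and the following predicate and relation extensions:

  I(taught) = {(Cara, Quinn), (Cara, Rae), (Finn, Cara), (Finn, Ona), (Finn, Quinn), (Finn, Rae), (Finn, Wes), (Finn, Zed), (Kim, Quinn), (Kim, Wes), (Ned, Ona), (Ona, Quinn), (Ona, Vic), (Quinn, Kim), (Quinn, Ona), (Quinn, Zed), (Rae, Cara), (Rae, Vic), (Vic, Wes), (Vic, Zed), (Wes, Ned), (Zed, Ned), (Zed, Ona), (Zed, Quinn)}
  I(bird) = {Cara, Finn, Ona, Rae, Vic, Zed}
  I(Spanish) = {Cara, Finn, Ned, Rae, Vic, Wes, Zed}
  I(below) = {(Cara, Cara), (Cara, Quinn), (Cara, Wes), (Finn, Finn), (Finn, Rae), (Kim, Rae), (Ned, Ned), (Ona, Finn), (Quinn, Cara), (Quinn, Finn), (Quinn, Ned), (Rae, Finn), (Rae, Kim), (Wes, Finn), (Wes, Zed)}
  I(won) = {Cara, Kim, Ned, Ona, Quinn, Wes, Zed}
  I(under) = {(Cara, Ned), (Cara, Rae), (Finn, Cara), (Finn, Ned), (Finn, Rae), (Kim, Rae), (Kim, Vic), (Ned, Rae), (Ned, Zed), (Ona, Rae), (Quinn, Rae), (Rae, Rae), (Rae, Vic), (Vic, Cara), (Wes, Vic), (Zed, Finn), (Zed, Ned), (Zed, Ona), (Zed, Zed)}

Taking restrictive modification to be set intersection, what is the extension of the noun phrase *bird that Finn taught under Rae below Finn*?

{Ona, Rae}

⟦that Finn taught⟧ = {x : ⟨Finn, x⟩ ∈ ⟦taught⟧} = {Cara, Ona, Quinn, Rae, Wes, Zed}
⟦under Rae⟧ = {x : ⟨x, Rae⟩ ∈ ⟦under⟧} = {Cara, Finn, Kim, Ned, Ona, Quinn, Rae}
⟦below Finn⟧ = {x : ⟨x, Finn⟩ ∈ ⟦below⟧} = {Finn, Ona, Quinn, Rae, Wes}
⟦bird⟧ = {Cara, Finn, Ona, Rae, Vic, Zed}
… ∩ ⟦that Finn taught⟧ = {Cara, Finn, Ona, Rae, Vic, Zed} ∩ {Cara, Ona, Quinn, Rae, Wes, Zed} = {Cara, Ona, Rae, Zed}
… ∩ ⟦under Rae⟧ = {Cara, Ona, Rae, Zed} ∩ {Cara, Finn, Kim, Ned, Ona, Quinn, Rae} = {Cara, Ona, Rae}
… ∩ ⟦below Finn⟧ = {Cara, Ona, Rae} ∩ {Finn, Ona, Quinn, Rae, Wes} = {Ona, Rae}
So ⟦bird that Finn taught under Rae below Finn⟧ = {Ona, Rae}.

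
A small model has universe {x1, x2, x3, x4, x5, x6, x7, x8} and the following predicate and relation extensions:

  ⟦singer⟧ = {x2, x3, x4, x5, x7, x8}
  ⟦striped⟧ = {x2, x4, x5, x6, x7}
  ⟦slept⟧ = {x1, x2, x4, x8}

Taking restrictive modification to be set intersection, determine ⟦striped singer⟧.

{x2, x4, x5, x7}

⟦singer⟧ = {x2, x3, x4, x5, x7, x8}
… ∩ ⟦striped⟧ = {x2, x3, x4, x5, x7, x8} ∩ {x2, x4, x5, x6, x7} = {x2, x4, x5, x7}
So ⟦striped singer⟧ = {x2, x4, x5, x7}.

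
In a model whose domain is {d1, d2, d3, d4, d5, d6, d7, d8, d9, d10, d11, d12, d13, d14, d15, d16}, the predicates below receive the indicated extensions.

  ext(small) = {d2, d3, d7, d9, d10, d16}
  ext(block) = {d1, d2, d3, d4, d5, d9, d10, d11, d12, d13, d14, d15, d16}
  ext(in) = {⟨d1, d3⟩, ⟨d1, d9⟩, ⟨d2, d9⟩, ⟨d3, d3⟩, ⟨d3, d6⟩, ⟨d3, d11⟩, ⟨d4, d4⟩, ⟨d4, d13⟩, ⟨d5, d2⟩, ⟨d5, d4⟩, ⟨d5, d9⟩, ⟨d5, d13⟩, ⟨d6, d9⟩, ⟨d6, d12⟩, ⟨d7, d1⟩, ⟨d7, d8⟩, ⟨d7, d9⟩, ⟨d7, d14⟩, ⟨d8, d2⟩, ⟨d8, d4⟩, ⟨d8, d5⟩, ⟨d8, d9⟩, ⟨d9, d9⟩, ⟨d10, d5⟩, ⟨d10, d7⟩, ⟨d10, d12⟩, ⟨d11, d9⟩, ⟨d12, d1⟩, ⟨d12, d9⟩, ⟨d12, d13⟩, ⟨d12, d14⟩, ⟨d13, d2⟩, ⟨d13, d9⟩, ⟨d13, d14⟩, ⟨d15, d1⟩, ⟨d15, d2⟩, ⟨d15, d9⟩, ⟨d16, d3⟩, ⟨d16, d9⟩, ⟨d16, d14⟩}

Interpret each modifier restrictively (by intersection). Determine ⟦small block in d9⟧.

{d2, d9, d16}

⟦in d9⟧ = {x : ⟨x, d9⟩ ∈ ⟦in⟧} = {d1, d2, d5, d6, d7, d8, d9, d11, d12, d13, d15, d16}
⟦block⟧ = {d1, d2, d3, d4, d5, d9, d10, d11, d12, d13, d14, d15, d16}
… ∩ ⟦in d9⟧ = {d1, d2, d3, d4, d5, d9, d10, d11, d12, d13, d14, d15, d16} ∩ {d1, d2, d5, d6, d7, d8, d9, d11, d12, d13, d15, d16} = {d1, d2, d5, d9, d11, d12, d13, d15, d16}
… ∩ ⟦small⟧ = {d1, d2, d5, d9, d11, d12, d13, d15, d16} ∩ {d2, d3, d7, d9, d10, d16} = {d2, d9, d16}
So ⟦small block in d9⟧ = {d2, d9, d16}.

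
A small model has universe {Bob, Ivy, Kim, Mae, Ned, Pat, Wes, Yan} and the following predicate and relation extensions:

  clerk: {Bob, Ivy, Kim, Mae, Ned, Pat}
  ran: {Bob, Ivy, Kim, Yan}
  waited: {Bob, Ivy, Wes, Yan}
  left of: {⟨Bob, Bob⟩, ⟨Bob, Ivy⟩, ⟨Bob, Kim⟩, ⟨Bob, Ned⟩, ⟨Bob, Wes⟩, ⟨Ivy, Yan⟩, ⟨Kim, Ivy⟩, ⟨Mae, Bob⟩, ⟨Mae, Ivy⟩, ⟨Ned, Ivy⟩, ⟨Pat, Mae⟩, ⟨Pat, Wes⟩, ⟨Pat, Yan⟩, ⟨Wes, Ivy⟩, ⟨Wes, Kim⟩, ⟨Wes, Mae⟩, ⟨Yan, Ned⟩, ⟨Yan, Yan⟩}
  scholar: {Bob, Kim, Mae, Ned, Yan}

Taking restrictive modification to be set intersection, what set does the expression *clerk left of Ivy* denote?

{Bob, Kim, Mae, Ned}

⟦left of Ivy⟧ = {x : ⟨x, Ivy⟩ ∈ ⟦left of⟧} = {Bob, Kim, Mae, Ned, Wes}
⟦clerk⟧ = {Bob, Ivy, Kim, Mae, Ned, Pat}
… ∩ ⟦left of Ivy⟧ = {Bob, Ivy, Kim, Mae, Ned, Pat} ∩ {Bob, Kim, Mae, Ned, Wes} = {Bob, Kim, Mae, Ned}
So ⟦clerk left of Ivy⟧ = {Bob, Kim, Mae, Ned}.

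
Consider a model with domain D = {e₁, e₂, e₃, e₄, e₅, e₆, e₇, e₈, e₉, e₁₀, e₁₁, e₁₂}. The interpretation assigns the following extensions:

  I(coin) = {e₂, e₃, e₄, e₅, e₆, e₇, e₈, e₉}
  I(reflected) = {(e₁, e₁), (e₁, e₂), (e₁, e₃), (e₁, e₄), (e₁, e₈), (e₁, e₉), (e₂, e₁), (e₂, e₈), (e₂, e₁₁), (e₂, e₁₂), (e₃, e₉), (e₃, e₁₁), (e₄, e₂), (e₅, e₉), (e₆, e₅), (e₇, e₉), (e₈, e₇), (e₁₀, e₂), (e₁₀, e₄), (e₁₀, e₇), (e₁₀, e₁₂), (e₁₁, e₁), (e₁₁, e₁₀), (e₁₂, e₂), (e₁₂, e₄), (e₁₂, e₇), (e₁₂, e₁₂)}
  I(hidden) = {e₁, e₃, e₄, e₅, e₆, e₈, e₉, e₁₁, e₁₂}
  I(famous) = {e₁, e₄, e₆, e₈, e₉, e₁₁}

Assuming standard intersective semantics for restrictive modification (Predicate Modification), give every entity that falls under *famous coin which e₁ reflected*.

{e₄, e₈, e₉}

⟦which e₁ reflected⟧ = {x : ⟨e₁, x⟩ ∈ ⟦reflected⟧} = {e₁, e₂, e₃, e₄, e₈, e₉}
⟦coin⟧ = {e₂, e₃, e₄, e₅, e₆, e₇, e₈, e₉}
… ∩ ⟦which e₁ reflected⟧ = {e₂, e₃, e₄, e₅, e₆, e₇, e₈, e₉} ∩ {e₁, e₂, e₃, e₄, e₈, e₉} = {e₂, e₃, e₄, e₈, e₉}
… ∩ ⟦famous⟧ = {e₂, e₃, e₄, e₈, e₉} ∩ {e₁, e₄, e₆, e₈, e₉, e₁₁} = {e₄, e₈, e₉}
So ⟦famous coin which e₁ reflected⟧ = {e₄, e₈, e₉}.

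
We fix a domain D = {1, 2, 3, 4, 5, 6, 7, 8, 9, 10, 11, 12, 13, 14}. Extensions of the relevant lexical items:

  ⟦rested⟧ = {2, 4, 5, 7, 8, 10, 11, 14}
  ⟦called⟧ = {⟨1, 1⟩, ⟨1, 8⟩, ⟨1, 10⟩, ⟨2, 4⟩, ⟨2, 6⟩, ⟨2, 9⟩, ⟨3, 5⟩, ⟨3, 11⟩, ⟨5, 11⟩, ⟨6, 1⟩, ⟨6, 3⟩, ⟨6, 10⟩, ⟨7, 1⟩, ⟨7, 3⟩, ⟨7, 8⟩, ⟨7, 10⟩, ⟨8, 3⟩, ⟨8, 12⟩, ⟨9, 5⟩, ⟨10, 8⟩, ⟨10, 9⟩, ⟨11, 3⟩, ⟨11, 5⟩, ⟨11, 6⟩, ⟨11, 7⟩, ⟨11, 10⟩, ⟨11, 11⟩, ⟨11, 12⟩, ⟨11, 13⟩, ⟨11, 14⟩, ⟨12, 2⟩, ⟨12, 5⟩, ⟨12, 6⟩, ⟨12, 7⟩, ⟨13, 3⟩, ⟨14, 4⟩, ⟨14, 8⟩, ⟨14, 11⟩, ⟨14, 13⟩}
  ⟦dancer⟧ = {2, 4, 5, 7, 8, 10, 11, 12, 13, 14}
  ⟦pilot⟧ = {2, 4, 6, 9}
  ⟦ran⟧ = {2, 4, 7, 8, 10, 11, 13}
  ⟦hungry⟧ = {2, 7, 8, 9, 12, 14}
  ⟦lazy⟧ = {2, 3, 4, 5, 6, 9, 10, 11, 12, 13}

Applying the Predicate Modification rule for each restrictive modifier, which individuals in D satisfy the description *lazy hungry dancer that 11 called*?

⟦that 11 called⟧ = {x : ⟨11, x⟩ ∈ ⟦called⟧} = {3, 5, 6, 7, 10, 11, 12, 13, 14}
⟦dancer⟧ = {2, 4, 5, 7, 8, 10, 11, 12, 13, 14}
… ∩ ⟦that 11 called⟧ = {2, 4, 5, 7, 8, 10, 11, 12, 13, 14} ∩ {3, 5, 6, 7, 10, 11, 12, 13, 14} = {5, 7, 10, 11, 12, 13, 14}
… ∩ ⟦lazy⟧ = {5, 7, 10, 11, 12, 13, 14} ∩ {2, 3, 4, 5, 6, 9, 10, 11, 12, 13} = {5, 10, 11, 12, 13}
… ∩ ⟦hungry⟧ = {5, 10, 11, 12, 13} ∩ {2, 7, 8, 9, 12, 14} = {12}
So ⟦lazy hungry dancer that 11 called⟧ = {12}.

{12}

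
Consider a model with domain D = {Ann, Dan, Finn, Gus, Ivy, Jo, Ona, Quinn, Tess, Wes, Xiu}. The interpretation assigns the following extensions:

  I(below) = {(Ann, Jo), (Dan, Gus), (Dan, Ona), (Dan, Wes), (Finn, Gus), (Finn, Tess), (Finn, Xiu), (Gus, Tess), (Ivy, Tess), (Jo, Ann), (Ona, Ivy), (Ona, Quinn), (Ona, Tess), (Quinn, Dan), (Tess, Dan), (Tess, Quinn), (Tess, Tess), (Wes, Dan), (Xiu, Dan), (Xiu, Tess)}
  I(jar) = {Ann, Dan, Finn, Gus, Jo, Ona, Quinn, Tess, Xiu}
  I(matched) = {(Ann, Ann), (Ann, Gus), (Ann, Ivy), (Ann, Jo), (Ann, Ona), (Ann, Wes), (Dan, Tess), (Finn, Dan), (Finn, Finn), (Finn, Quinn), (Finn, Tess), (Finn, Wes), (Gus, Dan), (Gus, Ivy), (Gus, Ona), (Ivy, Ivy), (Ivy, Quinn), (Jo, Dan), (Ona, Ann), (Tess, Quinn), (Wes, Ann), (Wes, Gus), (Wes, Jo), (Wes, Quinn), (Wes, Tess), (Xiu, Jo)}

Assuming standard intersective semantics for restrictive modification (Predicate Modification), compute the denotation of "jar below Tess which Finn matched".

⟦below Tess⟧ = {x : ⟨x, Tess⟩ ∈ ⟦below⟧} = {Finn, Gus, Ivy, Ona, Tess, Xiu}
⟦which Finn matched⟧ = {x : ⟨Finn, x⟩ ∈ ⟦matched⟧} = {Dan, Finn, Quinn, Tess, Wes}
⟦jar⟧ = {Ann, Dan, Finn, Gus, Jo, Ona, Quinn, Tess, Xiu}
… ∩ ⟦below Tess⟧ = {Ann, Dan, Finn, Gus, Jo, Ona, Quinn, Tess, Xiu} ∩ {Finn, Gus, Ivy, Ona, Tess, Xiu} = {Finn, Gus, Ona, Tess, Xiu}
… ∩ ⟦which Finn matched⟧ = {Finn, Gus, Ona, Tess, Xiu} ∩ {Dan, Finn, Quinn, Tess, Wes} = {Finn, Tess}
So ⟦jar below Tess which Finn matched⟧ = {Finn, Tess}.

{Finn, Tess}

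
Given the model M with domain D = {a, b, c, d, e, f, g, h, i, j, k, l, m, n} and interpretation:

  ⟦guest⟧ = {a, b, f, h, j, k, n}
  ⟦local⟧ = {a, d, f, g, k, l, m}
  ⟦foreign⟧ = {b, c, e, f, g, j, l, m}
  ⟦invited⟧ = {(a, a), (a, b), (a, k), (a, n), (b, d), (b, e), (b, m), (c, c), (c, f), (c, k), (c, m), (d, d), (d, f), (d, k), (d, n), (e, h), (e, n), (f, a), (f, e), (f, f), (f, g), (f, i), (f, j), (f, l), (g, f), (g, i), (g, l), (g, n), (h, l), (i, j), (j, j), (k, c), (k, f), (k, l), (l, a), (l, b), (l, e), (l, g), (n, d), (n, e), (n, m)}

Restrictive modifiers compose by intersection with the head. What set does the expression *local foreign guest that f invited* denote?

{f}

⟦that f invited⟧ = {x : ⟨f, x⟩ ∈ ⟦invited⟧} = {a, e, f, g, i, j, l}
⟦guest⟧ = {a, b, f, h, j, k, n}
… ∩ ⟦that f invited⟧ = {a, b, f, h, j, k, n} ∩ {a, e, f, g, i, j, l} = {a, f, j}
… ∩ ⟦local⟧ = {a, f, j} ∩ {a, d, f, g, k, l, m} = {a, f}
… ∩ ⟦foreign⟧ = {a, f} ∩ {b, c, e, f, g, j, l, m} = {f}
So ⟦local foreign guest that f invited⟧ = {f}.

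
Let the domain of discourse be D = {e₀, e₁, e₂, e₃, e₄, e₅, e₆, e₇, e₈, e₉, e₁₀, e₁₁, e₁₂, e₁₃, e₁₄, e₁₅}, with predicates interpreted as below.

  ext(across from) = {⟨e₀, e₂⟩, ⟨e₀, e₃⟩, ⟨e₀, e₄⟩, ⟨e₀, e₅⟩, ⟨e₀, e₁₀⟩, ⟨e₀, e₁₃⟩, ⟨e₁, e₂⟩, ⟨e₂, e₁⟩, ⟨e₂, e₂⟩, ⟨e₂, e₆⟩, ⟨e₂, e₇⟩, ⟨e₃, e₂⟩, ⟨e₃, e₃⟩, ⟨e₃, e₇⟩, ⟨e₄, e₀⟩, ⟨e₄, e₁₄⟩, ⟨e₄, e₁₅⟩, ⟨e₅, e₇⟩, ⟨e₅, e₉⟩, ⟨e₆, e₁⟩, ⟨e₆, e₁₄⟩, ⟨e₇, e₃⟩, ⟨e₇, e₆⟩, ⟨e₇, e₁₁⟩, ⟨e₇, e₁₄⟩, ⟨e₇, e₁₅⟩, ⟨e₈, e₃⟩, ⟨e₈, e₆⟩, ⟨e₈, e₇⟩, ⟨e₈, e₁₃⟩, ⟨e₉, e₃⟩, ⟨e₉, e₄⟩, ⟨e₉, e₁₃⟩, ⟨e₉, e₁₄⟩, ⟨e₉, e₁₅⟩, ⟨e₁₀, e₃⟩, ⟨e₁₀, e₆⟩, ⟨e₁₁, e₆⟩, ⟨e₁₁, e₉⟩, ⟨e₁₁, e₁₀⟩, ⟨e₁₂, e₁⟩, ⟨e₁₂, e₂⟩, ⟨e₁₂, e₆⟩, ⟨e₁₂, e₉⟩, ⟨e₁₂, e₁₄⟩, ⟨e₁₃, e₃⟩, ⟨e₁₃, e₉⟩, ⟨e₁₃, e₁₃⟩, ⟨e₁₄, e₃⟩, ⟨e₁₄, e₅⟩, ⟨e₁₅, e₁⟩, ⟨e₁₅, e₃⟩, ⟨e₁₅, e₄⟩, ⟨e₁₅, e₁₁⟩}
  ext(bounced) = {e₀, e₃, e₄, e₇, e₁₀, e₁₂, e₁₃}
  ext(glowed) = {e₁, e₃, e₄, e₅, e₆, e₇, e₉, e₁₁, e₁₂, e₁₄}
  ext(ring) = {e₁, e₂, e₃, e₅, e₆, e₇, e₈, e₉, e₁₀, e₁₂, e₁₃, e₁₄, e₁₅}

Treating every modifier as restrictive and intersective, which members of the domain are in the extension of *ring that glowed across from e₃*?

{e₃, e₇, e₉, e₁₄}

⟦that glowed⟧ = ⟦glowed⟧ = {e₁, e₃, e₄, e₅, e₆, e₇, e₉, e₁₁, e₁₂, e₁₄}
⟦across from e₃⟧ = {x : ⟨x, e₃⟩ ∈ ⟦across from⟧} = {e₀, e₃, e₇, e₈, e₉, e₁₀, e₁₃, e₁₄, e₁₅}
⟦ring⟧ = {e₁, e₂, e₃, e₅, e₆, e₇, e₈, e₉, e₁₀, e₁₂, e₁₃, e₁₄, e₁₅}
… ∩ ⟦that glowed⟧ = {e₁, e₂, e₃, e₅, e₆, e₇, e₈, e₉, e₁₀, e₁₂, e₁₃, e₁₄, e₁₅} ∩ {e₁, e₃, e₄, e₅, e₆, e₇, e₉, e₁₁, e₁₂, e₁₄} = {e₁, e₃, e₅, e₆, e₇, e₉, e₁₂, e₁₄}
… ∩ ⟦across from e₃⟧ = {e₁, e₃, e₅, e₆, e₇, e₉, e₁₂, e₁₄} ∩ {e₀, e₃, e₇, e₈, e₉, e₁₀, e₁₃, e₁₄, e₁₅} = {e₃, e₇, e₉, e₁₄}
So ⟦ring that glowed across from e₃⟧ = {e₃, e₇, e₉, e₁₄}.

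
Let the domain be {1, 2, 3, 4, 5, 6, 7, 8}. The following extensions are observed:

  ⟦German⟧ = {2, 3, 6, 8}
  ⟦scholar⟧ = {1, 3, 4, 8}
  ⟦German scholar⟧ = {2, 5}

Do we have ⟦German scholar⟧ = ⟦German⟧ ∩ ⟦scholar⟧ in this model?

no

⟦German⟧ ∩ ⟦scholar⟧ = {2, 3, 6, 8} ∩ {1, 3, 4, 8} = {3, 8}
Observed ⟦German scholar⟧ = {2, 5}.
These differ, so the modifier is not intersective in this model.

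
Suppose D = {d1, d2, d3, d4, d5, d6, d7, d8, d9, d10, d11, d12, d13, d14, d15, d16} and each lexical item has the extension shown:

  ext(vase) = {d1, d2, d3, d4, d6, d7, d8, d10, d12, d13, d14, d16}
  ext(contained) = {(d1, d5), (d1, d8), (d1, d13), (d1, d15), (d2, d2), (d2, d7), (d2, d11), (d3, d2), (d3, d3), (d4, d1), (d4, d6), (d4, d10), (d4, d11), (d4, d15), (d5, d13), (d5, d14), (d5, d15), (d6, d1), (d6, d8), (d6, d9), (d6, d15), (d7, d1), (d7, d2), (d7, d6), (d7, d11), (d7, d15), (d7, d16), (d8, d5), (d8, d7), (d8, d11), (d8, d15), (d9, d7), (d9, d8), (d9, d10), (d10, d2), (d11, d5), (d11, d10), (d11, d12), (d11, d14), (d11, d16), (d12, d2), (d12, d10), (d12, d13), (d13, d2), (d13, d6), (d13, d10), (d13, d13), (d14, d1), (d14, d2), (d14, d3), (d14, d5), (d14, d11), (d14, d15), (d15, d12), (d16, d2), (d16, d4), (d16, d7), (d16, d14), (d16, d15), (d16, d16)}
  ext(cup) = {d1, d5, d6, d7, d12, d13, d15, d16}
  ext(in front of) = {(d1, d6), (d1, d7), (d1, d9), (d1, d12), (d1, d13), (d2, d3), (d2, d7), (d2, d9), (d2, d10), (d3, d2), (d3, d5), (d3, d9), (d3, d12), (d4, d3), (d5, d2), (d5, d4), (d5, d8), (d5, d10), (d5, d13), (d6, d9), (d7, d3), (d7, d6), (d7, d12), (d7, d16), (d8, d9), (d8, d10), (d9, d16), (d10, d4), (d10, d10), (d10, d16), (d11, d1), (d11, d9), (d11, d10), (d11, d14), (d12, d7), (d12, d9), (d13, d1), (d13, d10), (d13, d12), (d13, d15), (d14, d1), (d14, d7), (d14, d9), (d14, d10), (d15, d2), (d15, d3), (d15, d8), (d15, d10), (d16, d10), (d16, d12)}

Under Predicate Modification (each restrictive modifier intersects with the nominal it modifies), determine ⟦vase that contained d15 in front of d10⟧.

⟦that contained d15⟧ = {x : ⟨x, d15⟩ ∈ ⟦contained⟧} = {d1, d4, d5, d6, d7, d8, d14, d16}
⟦in front of d10⟧ = {x : ⟨x, d10⟩ ∈ ⟦in front of⟧} = {d2, d5, d8, d10, d11, d13, d14, d15, d16}
⟦vase⟧ = {d1, d2, d3, d4, d6, d7, d8, d10, d12, d13, d14, d16}
… ∩ ⟦that contained d15⟧ = {d1, d2, d3, d4, d6, d7, d8, d10, d12, d13, d14, d16} ∩ {d1, d4, d5, d6, d7, d8, d14, d16} = {d1, d4, d6, d7, d8, d14, d16}
… ∩ ⟦in front of d10⟧ = {d1, d4, d6, d7, d8, d14, d16} ∩ {d2, d5, d8, d10, d11, d13, d14, d15, d16} = {d8, d14, d16}
So ⟦vase that contained d15 in front of d10⟧ = {d8, d14, d16}.

{d8, d14, d16}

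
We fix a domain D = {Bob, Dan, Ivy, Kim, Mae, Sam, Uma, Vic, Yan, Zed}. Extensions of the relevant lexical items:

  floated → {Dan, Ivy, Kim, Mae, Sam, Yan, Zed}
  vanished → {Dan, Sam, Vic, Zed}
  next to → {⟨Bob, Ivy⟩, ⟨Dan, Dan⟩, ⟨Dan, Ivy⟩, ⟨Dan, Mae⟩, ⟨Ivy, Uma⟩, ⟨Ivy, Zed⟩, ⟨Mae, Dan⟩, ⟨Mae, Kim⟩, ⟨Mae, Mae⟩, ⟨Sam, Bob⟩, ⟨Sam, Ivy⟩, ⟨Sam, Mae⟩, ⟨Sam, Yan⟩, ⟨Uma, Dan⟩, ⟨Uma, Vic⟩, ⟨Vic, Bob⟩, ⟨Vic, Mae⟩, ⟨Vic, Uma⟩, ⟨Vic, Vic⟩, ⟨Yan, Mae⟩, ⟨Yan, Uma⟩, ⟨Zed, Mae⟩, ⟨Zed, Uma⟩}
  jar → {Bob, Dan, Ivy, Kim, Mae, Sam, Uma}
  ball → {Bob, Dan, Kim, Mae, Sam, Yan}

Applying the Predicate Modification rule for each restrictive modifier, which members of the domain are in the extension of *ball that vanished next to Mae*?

{Dan, Sam}

⟦that vanished⟧ = ⟦vanished⟧ = {Dan, Sam, Vic, Zed}
⟦next to Mae⟧ = {x : ⟨x, Mae⟩ ∈ ⟦next to⟧} = {Dan, Mae, Sam, Vic, Yan, Zed}
⟦ball⟧ = {Bob, Dan, Kim, Mae, Sam, Yan}
… ∩ ⟦that vanished⟧ = {Bob, Dan, Kim, Mae, Sam, Yan} ∩ {Dan, Sam, Vic, Zed} = {Dan, Sam}
… ∩ ⟦next to Mae⟧ = {Dan, Sam} ∩ {Dan, Mae, Sam, Vic, Yan, Zed} = {Dan, Sam}
So ⟦ball that vanished next to Mae⟧ = {Dan, Sam}.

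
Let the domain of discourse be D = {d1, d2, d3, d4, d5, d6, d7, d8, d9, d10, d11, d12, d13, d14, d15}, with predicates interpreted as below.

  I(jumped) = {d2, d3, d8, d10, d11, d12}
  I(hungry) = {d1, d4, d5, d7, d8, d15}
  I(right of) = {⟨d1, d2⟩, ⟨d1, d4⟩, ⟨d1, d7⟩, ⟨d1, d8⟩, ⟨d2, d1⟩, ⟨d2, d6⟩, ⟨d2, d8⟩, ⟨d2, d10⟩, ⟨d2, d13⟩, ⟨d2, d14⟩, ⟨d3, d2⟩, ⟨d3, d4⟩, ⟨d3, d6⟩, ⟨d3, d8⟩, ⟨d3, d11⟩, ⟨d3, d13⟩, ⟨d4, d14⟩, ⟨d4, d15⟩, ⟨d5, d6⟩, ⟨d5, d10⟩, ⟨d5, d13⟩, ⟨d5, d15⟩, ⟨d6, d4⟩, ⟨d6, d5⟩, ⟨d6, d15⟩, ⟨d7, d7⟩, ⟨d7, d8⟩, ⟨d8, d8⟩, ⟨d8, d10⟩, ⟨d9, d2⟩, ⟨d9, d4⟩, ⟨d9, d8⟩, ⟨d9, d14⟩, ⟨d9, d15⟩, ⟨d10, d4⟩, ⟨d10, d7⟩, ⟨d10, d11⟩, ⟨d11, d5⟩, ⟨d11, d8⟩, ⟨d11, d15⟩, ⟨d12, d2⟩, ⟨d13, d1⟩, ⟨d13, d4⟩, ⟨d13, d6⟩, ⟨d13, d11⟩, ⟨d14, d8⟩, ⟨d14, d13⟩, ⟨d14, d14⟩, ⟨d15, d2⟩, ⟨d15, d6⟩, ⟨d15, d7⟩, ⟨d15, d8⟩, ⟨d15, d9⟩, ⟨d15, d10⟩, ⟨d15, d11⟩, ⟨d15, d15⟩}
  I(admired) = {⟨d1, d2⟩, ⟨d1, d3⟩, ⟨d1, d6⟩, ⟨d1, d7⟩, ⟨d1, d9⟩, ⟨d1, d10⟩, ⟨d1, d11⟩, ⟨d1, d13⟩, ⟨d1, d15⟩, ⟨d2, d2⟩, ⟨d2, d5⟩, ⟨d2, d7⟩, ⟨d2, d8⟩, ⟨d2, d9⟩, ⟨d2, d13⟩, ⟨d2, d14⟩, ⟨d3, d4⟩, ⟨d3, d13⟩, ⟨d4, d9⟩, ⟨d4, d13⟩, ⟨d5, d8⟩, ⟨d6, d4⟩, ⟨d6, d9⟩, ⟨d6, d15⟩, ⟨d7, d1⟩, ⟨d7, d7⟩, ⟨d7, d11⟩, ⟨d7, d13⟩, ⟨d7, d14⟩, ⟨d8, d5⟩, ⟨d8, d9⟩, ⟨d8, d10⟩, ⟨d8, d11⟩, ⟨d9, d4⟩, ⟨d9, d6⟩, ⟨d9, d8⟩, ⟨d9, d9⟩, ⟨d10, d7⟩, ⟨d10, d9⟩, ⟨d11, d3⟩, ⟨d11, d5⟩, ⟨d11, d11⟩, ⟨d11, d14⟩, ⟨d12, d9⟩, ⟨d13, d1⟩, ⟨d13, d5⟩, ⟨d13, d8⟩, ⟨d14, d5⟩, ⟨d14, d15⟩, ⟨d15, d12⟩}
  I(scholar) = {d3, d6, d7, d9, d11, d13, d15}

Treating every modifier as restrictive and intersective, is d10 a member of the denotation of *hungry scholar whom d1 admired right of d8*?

no

⟦whom d1 admired⟧ = {x : ⟨d1, x⟩ ∈ ⟦admired⟧} = {d2, d3, d6, d7, d9, d10, d11, d13, d15}
⟦right of d8⟧ = {x : ⟨x, d8⟩ ∈ ⟦right of⟧} = {d1, d2, d3, d7, d8, d9, d11, d14, d15}
⟦scholar⟧ = {d3, d6, d7, d9, d11, d13, d15}
… ∩ ⟦whom d1 admired⟧ = {d3, d6, d7, d9, d11, d13, d15} ∩ {d2, d3, d6, d7, d9, d10, d11, d13, d15} = {d3, d6, d7, d9, d11, d13, d15}
… ∩ ⟦right of d8⟧ = {d3, d6, d7, d9, d11, d13, d15} ∩ {d1, d2, d3, d7, d8, d9, d11, d14, d15} = {d3, d7, d9, d11, d15}
… ∩ ⟦hungry⟧ = {d3, d7, d9, d11, d15} ∩ {d1, d4, d5, d7, d8, d15} = {d7, d15}
⟦hungry scholar whom d1 admired right of d8⟧ = {d7, d15}; d10 ∉ this set.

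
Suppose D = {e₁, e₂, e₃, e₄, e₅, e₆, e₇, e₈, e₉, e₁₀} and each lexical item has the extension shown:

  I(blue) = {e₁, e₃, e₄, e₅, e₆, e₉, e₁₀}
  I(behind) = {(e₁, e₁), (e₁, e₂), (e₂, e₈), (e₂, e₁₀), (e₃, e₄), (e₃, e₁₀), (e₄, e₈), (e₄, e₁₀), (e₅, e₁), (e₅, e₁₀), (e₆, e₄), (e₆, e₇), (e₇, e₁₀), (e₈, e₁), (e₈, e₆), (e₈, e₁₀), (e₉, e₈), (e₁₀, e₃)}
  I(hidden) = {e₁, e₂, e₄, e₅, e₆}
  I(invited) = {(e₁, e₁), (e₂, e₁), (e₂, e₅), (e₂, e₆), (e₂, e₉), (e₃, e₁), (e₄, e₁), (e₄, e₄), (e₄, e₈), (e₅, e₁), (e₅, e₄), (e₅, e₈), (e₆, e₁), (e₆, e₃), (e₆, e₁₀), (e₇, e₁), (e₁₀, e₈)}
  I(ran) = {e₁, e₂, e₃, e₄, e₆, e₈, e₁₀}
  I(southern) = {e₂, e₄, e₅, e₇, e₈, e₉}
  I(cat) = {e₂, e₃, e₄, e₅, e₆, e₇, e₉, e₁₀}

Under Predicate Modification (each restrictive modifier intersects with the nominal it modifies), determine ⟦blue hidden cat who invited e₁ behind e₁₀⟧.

{e₄, e₅}

⟦who invited e₁⟧ = {x : ⟨x, e₁⟩ ∈ ⟦invited⟧} = {e₁, e₂, e₃, e₄, e₅, e₆, e₇}
⟦behind e₁₀⟧ = {x : ⟨x, e₁₀⟩ ∈ ⟦behind⟧} = {e₂, e₃, e₄, e₅, e₇, e₈}
⟦cat⟧ = {e₂, e₃, e₄, e₅, e₆, e₇, e₉, e₁₀}
… ∩ ⟦who invited e₁⟧ = {e₂, e₃, e₄, e₅, e₆, e₇, e₉, e₁₀} ∩ {e₁, e₂, e₃, e₄, e₅, e₆, e₇} = {e₂, e₃, e₄, e₅, e₆, e₇}
… ∩ ⟦behind e₁₀⟧ = {e₂, e₃, e₄, e₅, e₆, e₇} ∩ {e₂, e₃, e₄, e₅, e₇, e₈} = {e₂, e₃, e₄, e₅, e₇}
… ∩ ⟦blue⟧ = {e₂, e₃, e₄, e₅, e₇} ∩ {e₁, e₃, e₄, e₅, e₆, e₉, e₁₀} = {e₃, e₄, e₅}
… ∩ ⟦hidden⟧ = {e₃, e₄, e₅} ∩ {e₁, e₂, e₄, e₅, e₆} = {e₄, e₅}
So ⟦blue hidden cat who invited e₁ behind e₁₀⟧ = {e₄, e₅}.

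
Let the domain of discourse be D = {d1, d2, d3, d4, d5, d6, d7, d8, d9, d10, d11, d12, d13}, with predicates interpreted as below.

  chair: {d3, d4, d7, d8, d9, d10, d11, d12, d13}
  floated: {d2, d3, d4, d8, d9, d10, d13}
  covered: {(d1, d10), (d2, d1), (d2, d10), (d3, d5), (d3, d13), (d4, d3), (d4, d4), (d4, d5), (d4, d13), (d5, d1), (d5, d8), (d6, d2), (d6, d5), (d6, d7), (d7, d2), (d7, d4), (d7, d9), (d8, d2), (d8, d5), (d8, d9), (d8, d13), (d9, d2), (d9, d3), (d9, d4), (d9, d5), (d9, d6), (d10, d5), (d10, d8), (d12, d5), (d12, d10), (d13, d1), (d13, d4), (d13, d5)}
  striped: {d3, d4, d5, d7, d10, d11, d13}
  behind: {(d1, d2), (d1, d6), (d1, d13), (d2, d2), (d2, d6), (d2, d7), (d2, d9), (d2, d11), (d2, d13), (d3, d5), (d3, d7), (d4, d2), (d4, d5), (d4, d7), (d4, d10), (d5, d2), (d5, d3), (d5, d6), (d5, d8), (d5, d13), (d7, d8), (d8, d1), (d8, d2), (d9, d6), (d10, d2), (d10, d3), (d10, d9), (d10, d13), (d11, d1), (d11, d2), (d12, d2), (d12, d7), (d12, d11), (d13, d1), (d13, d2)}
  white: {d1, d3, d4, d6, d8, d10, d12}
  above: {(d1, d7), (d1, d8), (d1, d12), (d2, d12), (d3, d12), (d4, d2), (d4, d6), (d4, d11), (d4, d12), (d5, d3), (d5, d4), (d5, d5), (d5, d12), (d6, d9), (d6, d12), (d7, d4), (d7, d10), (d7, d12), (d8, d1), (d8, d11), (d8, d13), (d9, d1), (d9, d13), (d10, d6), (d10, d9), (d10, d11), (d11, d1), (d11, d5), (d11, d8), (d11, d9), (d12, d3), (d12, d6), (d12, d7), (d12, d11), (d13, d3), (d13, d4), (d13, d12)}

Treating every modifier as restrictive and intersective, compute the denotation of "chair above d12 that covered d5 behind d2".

⟦above d12⟧ = {x : ⟨x, d12⟩ ∈ ⟦above⟧} = {d1, d2, d3, d4, d5, d6, d7, d13}
⟦that covered d5⟧ = {x : ⟨x, d5⟩ ∈ ⟦covered⟧} = {d3, d4, d6, d8, d9, d10, d12, d13}
⟦behind d2⟧ = {x : ⟨x, d2⟩ ∈ ⟦behind⟧} = {d1, d2, d4, d5, d8, d10, d11, d12, d13}
⟦chair⟧ = {d3, d4, d7, d8, d9, d10, d11, d12, d13}
… ∩ ⟦above d12⟧ = {d3, d4, d7, d8, d9, d10, d11, d12, d13} ∩ {d1, d2, d3, d4, d5, d6, d7, d13} = {d3, d4, d7, d13}
… ∩ ⟦that covered d5⟧ = {d3, d4, d7, d13} ∩ {d3, d4, d6, d8, d9, d10, d12, d13} = {d3, d4, d13}
… ∩ ⟦behind d2⟧ = {d3, d4, d13} ∩ {d1, d2, d4, d5, d8, d10, d11, d12, d13} = {d4, d13}
So ⟦chair above d12 that covered d5 behind d2⟧ = {d4, d13}.

{d4, d13}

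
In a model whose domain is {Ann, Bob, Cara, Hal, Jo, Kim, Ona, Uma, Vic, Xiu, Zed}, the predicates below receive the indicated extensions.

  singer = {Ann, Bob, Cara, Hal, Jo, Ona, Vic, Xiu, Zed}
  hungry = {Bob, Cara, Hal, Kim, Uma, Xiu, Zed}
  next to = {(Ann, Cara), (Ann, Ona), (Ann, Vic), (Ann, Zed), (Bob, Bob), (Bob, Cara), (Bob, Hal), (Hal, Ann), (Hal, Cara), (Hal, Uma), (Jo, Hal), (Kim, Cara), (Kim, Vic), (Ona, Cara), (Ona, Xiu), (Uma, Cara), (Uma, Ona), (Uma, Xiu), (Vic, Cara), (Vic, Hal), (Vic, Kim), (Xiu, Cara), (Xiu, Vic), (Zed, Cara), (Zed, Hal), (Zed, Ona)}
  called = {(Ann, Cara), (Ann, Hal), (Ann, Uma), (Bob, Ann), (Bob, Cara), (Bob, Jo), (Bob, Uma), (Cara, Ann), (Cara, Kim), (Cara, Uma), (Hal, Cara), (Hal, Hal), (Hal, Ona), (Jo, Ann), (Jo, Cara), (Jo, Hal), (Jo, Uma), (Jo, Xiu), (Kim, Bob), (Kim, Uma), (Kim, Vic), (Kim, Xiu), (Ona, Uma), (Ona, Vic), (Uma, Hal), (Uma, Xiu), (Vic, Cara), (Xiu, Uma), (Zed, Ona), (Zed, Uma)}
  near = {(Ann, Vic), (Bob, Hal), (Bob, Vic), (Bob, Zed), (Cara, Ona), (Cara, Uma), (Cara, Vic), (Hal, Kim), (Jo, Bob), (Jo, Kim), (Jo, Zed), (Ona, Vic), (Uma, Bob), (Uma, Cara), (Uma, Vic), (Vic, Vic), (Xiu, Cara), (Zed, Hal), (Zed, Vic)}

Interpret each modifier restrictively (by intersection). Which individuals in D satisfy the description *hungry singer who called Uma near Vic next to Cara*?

⟦who called Uma⟧ = {x : ⟨x, Uma⟩ ∈ ⟦called⟧} = {Ann, Bob, Cara, Jo, Kim, Ona, Xiu, Zed}
⟦near Vic⟧ = {x : ⟨x, Vic⟩ ∈ ⟦near⟧} = {Ann, Bob, Cara, Ona, Uma, Vic, Zed}
⟦next to Cara⟧ = {x : ⟨x, Cara⟩ ∈ ⟦next to⟧} = {Ann, Bob, Hal, Kim, Ona, Uma, Vic, Xiu, Zed}
⟦singer⟧ = {Ann, Bob, Cara, Hal, Jo, Ona, Vic, Xiu, Zed}
… ∩ ⟦who called Uma⟧ = {Ann, Bob, Cara, Hal, Jo, Ona, Vic, Xiu, Zed} ∩ {Ann, Bob, Cara, Jo, Kim, Ona, Xiu, Zed} = {Ann, Bob, Cara, Jo, Ona, Xiu, Zed}
… ∩ ⟦near Vic⟧ = {Ann, Bob, Cara, Jo, Ona, Xiu, Zed} ∩ {Ann, Bob, Cara, Ona, Uma, Vic, Zed} = {Ann, Bob, Cara, Ona, Zed}
… ∩ ⟦next to Cara⟧ = {Ann, Bob, Cara, Ona, Zed} ∩ {Ann, Bob, Hal, Kim, Ona, Uma, Vic, Xiu, Zed} = {Ann, Bob, Ona, Zed}
… ∩ ⟦hungry⟧ = {Ann, Bob, Ona, Zed} ∩ {Bob, Cara, Hal, Kim, Uma, Xiu, Zed} = {Bob, Zed}
So ⟦hungry singer who called Uma near Vic next to Cara⟧ = {Bob, Zed}.

{Bob, Zed}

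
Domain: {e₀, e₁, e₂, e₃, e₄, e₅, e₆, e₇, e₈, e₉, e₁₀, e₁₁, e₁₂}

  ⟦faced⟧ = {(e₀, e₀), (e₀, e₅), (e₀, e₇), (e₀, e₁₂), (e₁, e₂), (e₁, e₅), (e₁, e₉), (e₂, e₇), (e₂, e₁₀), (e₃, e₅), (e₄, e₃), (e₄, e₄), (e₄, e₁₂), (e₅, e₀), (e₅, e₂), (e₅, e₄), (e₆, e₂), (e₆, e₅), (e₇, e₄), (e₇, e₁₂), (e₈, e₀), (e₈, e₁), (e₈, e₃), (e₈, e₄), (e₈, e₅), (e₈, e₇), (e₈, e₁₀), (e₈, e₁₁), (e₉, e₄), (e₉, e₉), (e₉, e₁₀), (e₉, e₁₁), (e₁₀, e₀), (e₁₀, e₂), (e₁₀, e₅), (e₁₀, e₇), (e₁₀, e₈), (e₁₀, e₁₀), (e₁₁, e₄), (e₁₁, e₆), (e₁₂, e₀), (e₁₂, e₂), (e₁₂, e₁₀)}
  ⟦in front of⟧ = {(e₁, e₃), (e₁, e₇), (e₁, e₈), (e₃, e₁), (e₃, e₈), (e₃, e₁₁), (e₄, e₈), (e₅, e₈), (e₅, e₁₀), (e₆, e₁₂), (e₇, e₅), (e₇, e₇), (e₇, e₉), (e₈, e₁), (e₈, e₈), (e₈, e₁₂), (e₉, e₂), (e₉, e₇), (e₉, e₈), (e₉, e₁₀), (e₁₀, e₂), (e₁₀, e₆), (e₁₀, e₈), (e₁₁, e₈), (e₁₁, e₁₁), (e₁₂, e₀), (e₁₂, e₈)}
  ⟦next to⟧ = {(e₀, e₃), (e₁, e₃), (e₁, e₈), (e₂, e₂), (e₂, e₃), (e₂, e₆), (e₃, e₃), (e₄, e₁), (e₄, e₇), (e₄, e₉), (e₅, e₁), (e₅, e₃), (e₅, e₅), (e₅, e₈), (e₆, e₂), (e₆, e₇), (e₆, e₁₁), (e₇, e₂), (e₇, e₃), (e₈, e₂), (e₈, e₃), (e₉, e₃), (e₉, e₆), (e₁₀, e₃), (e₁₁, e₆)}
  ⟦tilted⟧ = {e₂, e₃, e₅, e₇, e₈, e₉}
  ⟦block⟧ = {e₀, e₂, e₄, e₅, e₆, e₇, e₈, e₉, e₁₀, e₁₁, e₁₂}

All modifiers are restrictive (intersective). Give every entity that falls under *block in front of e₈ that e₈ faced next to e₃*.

⟦in front of e₈⟧ = {x : ⟨x, e₈⟩ ∈ ⟦in front of⟧} = {e₁, e₃, e₄, e₅, e₈, e₉, e₁₀, e₁₁, e₁₂}
⟦that e₈ faced⟧ = {x : ⟨e₈, x⟩ ∈ ⟦faced⟧} = {e₀, e₁, e₃, e₄, e₅, e₇, e₁₀, e₁₁}
⟦next to e₃⟧ = {x : ⟨x, e₃⟩ ∈ ⟦next to⟧} = {e₀, e₁, e₂, e₃, e₅, e₇, e₈, e₉, e₁₀}
⟦block⟧ = {e₀, e₂, e₄, e₅, e₆, e₇, e₈, e₉, e₁₀, e₁₁, e₁₂}
… ∩ ⟦in front of e₈⟧ = {e₀, e₂, e₄, e₅, e₆, e₇, e₈, e₉, e₁₀, e₁₁, e₁₂} ∩ {e₁, e₃, e₄, e₅, e₈, e₉, e₁₀, e₁₁, e₁₂} = {e₄, e₅, e₈, e₉, e₁₀, e₁₁, e₁₂}
… ∩ ⟦that e₈ faced⟧ = {e₄, e₅, e₈, e₉, e₁₀, e₁₁, e₁₂} ∩ {e₀, e₁, e₃, e₄, e₅, e₇, e₁₀, e₁₁} = {e₄, e₅, e₁₀, e₁₁}
… ∩ ⟦next to e₃⟧ = {e₄, e₅, e₁₀, e₁₁} ∩ {e₀, e₁, e₂, e₃, e₅, e₇, e₈, e₉, e₁₀} = {e₅, e₁₀}
So ⟦block in front of e₈ that e₈ faced next to e₃⟧ = {e₅, e₁₀}.

{e₅, e₁₀}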